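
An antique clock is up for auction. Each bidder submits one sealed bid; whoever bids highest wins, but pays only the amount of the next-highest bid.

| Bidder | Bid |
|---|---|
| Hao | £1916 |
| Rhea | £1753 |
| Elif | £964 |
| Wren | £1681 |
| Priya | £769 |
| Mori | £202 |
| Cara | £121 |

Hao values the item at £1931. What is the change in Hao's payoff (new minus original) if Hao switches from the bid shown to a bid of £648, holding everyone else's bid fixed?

The highest bid among the other bidders is £1753; Hao's bid doesn't change that.
Original bid £1916: Hao is highest, pays the top rival bid £1753; payoff £1931 − £1753 = £178.
Alternative bid £648: Hao is not highest (top rival bid is £1753); payoff £0.
Change in payoff = £0 − (£178) = −£178.

−£178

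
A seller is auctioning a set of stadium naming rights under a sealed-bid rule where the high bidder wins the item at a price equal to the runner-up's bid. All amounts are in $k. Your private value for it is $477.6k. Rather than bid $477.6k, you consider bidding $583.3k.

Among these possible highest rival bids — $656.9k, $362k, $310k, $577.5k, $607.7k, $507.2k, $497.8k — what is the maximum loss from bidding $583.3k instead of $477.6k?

$656.9k: same outcome either way → loss $0k.
$362k: same outcome either way → loss $0k.
$310k: same outcome either way → loss $0k.
$577.5k: truthful gives $0k, deviation gives −$99.9k → loss $99.9k.
$607.7k: same outcome either way → loss $0k.
$507.2k: truthful gives $0k, deviation gives −$29.6k → loss $29.6k.
$497.8k: truthful gives $0k, deviation gives −$20.2k → loss $20.2k.
Maximum loss: $99.9k.

$99.9k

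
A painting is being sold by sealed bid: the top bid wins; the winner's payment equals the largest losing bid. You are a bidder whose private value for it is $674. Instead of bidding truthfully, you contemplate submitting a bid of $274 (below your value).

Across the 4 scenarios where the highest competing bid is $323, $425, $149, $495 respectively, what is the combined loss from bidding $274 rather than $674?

The deviation costs you only when the competing bid falls strictly between $274 and $674; elsewhere both bids give the same outcome.
$323: truthful payoff $351, deviation payoff $0 → loss $351.
$425: truthful payoff $249, deviation payoff $0 → loss $249.
$149: outcomes coincide → loss $0.
$495: truthful payoff $179, deviation payoff $0 → loss $179.
Total loss = $351 + $249 + $179 = $779.
Truthful bidding weakly dominates here: raising your bid can only win items priced above your value, and lowering it can only forfeit items priced below.

$779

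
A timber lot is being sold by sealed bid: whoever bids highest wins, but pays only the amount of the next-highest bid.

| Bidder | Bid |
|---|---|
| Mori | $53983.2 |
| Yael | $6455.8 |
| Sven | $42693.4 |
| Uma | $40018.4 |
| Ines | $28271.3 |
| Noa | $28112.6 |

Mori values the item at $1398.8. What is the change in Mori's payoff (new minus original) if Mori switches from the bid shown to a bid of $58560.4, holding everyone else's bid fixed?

$0

The highest bid among the other bidders is $42693.4; Mori's bid doesn't change that.
Original bid $53983.2: Mori is highest, pays the top rival bid $42693.4; payoff $1398.8 − $42693.4 = −$41294.6.
Alternative bid $58560.4: Mori is highest, pays the top rival bid $42693.4; payoff $1398.8 − $42693.4 = −$41294.6.
Change in payoff = −$41294.6 − (−$41294.6) = $0.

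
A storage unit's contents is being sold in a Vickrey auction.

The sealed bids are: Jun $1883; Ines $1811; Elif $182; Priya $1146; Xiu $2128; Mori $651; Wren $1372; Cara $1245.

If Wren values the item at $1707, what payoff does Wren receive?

Highest bid: Xiu at $2128, so Xiu wins.
Second-highest bid: Jun at $1883 — that is the price the winner pays.
Wren did not win, so Wren pays nothing and receives nothing: payoff $0.

$0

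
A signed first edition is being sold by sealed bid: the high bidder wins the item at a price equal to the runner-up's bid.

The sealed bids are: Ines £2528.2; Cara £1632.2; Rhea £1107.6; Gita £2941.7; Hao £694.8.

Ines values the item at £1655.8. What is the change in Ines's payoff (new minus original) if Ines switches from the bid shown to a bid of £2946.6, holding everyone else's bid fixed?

−£1285.9

The highest bid among the other bidders is £2941.7; Ines's bid doesn't change that.
Original bid £2528.2: Ines is not highest (top rival bid is £2941.7); payoff £0.
Alternative bid £2946.6: Ines is highest, pays the top rival bid £2941.7; payoff £1655.8 − £2941.7 = −£1285.9.
Change in payoff = −£1285.9 − (£0) = −£1285.9.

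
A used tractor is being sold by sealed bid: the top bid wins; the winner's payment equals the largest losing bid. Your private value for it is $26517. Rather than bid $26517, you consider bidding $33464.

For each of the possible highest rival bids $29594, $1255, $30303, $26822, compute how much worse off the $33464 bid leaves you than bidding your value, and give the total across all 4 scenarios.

$7168

The deviation costs you only when the competing bid falls strictly between $26517 and $33464; elsewhere both bids give the same outcome.
$29594: truthful payoff $0, deviation payoff −$3077 → loss $3077.
$1255: outcomes coincide → loss $0.
$30303: truthful payoff $0, deviation payoff −$3786 → loss $3786.
$26822: truthful payoff $0, deviation payoff −$305 → loss $305.
Total loss = $3077 + $3786 + $305 = $7168.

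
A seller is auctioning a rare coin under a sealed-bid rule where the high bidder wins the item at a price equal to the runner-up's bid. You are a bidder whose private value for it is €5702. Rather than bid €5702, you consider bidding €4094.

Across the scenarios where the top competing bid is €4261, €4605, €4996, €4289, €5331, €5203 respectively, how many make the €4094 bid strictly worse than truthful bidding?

6

The deviation hurts exactly when the highest competing bid lies strictly between €4094 and €5702 — underbidding then forfeits a profitable win.
€4261: inside the interval → strictly worse (loss €1441).
€4605: inside the interval → strictly worse (loss €1097).
€4996: inside the interval → strictly worse (loss €706).
€4289: inside the interval → strictly worse (loss €1413).
€5331: inside the interval → strictly worse (loss €371).
€5203: inside the interval → strictly worse (loss €499).
Count: 6.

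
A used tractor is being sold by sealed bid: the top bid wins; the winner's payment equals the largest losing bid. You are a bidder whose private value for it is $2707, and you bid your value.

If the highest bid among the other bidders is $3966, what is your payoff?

$0

Your bid $2707 is below the highest competing bid $3966, so you lose.
A losing bidder pays nothing and receives nothing: payoff = $0.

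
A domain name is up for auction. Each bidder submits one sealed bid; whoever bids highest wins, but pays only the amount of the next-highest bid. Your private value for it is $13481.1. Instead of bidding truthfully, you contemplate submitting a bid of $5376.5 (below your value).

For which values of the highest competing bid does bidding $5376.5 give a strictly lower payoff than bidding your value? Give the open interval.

($5376.5, $13481.1)

If the competing bid is below $5376.5, both bids win at the same price — no difference.
If it is above $13481.1, both bids lose — no difference.
If it lies strictly between $5376.5 and $13481.1, bidding your value wins at a price below your value (positive payoff) while bidding $5376.5 loses (payoff 0).
So the deviation strictly hurts on the open interval ($5376.5, $13481.1).
Because the price is fixed by the runner-up's bid, deviating from your value can only change a good outcome into a bad one — never the reverse.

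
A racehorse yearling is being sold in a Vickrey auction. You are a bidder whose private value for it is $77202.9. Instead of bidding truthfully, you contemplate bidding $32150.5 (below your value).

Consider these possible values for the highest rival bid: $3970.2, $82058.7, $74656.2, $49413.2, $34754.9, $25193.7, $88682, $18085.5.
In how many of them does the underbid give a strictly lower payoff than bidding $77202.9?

3

The deviation hurts exactly when the highest competing bid lies strictly between $32150.5 and $77202.9 — underbidding then forfeits a profitable win.
$3970.2: below both → same outcome either way.
$82058.7: above both → same outcome either way.
$74656.2: inside the interval → strictly worse (loss $2546.7).
$49413.2: inside the interval → strictly worse (loss $27789.7).
$34754.9: inside the interval → strictly worse (loss $42448).
$25193.7: below both → same outcome either way.
$88682: above both → same outcome either way.
$18085.5: below both → same outcome either way.
Count: 3.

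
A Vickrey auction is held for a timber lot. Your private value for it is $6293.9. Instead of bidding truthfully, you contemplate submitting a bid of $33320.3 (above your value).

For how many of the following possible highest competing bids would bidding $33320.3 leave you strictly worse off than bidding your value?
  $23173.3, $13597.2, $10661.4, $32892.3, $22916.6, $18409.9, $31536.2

7

The deviation hurts exactly when the highest competing bid lies strictly between $6293.9 and $33320.3 — overbidding then wins at a price above your value.
$23173.3: inside the interval → strictly worse (loss $16879.4).
$13597.2: inside the interval → strictly worse (loss $7303.3).
$10661.4: inside the interval → strictly worse (loss $4367.5).
$32892.3: inside the interval → strictly worse (loss $26598.4).
$22916.6: inside the interval → strictly worse (loss $16622.7).
$18409.9: inside the interval → strictly worse (loss $12116).
$31536.2: inside the interval → strictly worse (loss $25242.3).
Count: 7.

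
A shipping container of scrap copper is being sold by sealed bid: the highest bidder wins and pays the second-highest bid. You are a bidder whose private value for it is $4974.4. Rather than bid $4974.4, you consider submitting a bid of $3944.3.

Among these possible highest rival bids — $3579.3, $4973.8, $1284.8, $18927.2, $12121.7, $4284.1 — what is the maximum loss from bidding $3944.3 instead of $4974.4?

$3579.3: same outcome either way → loss $0.
$4973.8: truthful gives $0.6, deviation gives $0 → loss $0.6.
$1284.8: same outcome either way → loss $0.
$18927.2: same outcome either way → loss $0.
$12121.7: same outcome either way → loss $0.
$4284.1: truthful gives $690.3, deviation gives $0 → loss $690.3.
Maximum loss: $690.3.

$690.3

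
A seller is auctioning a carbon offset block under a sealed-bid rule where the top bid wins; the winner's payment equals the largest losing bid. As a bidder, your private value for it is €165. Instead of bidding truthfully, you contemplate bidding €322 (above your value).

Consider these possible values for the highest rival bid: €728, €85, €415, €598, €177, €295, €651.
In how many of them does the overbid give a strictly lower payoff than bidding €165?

The deviation hurts exactly when the highest competing bid lies strictly between €165 and €322 — overbidding then wins at a price above your value.
€728: above both → same outcome either way.
€85: below both → same outcome either way.
€415: above both → same outcome either way.
€598: above both → same outcome either way.
€177: inside the interval → strictly worse (loss €12).
€295: inside the interval → strictly worse (loss €130).
€651: above both → same outcome either way.
Count: 2.

2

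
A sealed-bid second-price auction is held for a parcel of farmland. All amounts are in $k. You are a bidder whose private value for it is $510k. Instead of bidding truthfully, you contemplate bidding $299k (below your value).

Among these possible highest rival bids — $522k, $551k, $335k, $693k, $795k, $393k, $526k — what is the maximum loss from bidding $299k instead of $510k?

$175k

$522k: same outcome either way → loss $0k.
$551k: same outcome either way → loss $0k.
$335k: truthful gives $175k, deviation gives $0k → loss $175k.
$693k: same outcome either way → loss $0k.
$795k: same outcome either way → loss $0k.
$393k: truthful gives $117k, deviation gives $0k → loss $117k.
$526k: same outcome either way → loss $0k.
Maximum loss: $175k.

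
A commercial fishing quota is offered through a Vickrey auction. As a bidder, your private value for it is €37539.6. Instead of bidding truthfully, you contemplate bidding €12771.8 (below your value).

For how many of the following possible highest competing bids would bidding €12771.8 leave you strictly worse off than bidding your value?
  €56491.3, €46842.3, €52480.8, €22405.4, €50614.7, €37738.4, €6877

The deviation hurts exactly when the highest competing bid lies strictly between €12771.8 and €37539.6 — underbidding then forfeits a profitable win.
€56491.3: above both → same outcome either way.
€46842.3: above both → same outcome either way.
€52480.8: above both → same outcome either way.
€22405.4: inside the interval → strictly worse (loss €15134.2).
€50614.7: above both → same outcome either way.
€37738.4: above both → same outcome either way.
€6877: below both → same outcome either way.
Count: 1.

1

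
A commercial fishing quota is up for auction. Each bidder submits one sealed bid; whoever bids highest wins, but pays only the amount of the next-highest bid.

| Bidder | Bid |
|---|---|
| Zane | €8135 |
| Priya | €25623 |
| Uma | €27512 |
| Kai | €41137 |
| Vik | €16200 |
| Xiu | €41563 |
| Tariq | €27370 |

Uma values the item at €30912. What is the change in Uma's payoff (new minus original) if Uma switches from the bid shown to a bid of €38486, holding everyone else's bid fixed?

The highest bid among the other bidders is €41563; Uma's bid doesn't change that.
Original bid €27512: Uma is not highest (top rival bid is €41563); payoff €0.
Alternative bid €38486: Uma is not highest (top rival bid is €41563); payoff €0.
Change in payoff = €0 − (€0) = €0.

€0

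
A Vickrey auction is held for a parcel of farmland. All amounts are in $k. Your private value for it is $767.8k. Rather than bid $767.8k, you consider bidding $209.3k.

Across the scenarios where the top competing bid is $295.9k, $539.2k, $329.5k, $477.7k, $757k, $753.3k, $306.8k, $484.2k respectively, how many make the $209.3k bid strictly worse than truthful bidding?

8

The deviation hurts exactly when the highest competing bid lies strictly between $209.3k and $767.8k — underbidding then forfeits a profitable win.
$295.9k: inside the interval → strictly worse (loss $471.9k).
$539.2k: inside the interval → strictly worse (loss $228.6k).
$329.5k: inside the interval → strictly worse (loss $438.3k).
$477.7k: inside the interval → strictly worse (loss $290.1k).
$757k: inside the interval → strictly worse (loss $10.8k).
$753.3k: inside the interval → strictly worse (loss $14.5k).
$306.8k: inside the interval → strictly worse (loss $461k).
$484.2k: inside the interval → strictly worse (loss $283.6k).
Count: 8.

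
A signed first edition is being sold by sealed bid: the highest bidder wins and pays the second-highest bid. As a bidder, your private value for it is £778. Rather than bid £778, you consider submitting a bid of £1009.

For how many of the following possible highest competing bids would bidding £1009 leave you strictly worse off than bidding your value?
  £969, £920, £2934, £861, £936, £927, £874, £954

The deviation hurts exactly when the highest competing bid lies strictly between £778 and £1009 — overbidding then wins at a price above your value.
£969: inside the interval → strictly worse (loss £191).
£920: inside the interval → strictly worse (loss £142).
£2934: above both → same outcome either way.
£861: inside the interval → strictly worse (loss £83).
£936: inside the interval → strictly worse (loss £158).
£927: inside the interval → strictly worse (loss £149).
£874: inside the interval → strictly worse (loss £96).
£954: inside the interval → strictly worse (loss £176).
Count: 7.

7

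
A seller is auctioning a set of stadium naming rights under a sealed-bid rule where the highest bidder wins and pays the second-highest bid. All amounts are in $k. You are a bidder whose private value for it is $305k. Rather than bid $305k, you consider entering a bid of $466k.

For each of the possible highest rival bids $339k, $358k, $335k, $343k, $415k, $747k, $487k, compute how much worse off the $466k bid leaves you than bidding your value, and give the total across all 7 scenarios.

$265k

The deviation costs you only when the competing bid falls strictly between $305k and $466k; elsewhere both bids give the same outcome.
$339k: truthful payoff $0k, deviation payoff −$34k → loss $34k.
$358k: truthful payoff $0k, deviation payoff −$53k → loss $53k.
$335k: truthful payoff $0k, deviation payoff −$30k → loss $30k.
$343k: truthful payoff $0k, deviation payoff −$38k → loss $38k.
$415k: truthful payoff $0k, deviation payoff −$110k → loss $110k.
$747k: outcomes coincide → loss $0k.
$487k: outcomes coincide → loss $0k.
Total loss = $34k + $53k + $30k + $38k + $110k = $265k.
Truthful bidding weakly dominates here: raising your bid can only win items priced above your value, and lowering it can only forfeit items priced below.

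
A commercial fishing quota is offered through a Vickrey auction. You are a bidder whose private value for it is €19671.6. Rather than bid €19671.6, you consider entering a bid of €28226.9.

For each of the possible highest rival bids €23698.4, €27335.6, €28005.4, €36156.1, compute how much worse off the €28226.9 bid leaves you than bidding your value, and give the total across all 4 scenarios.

The deviation costs you only when the competing bid falls strictly between €19671.6 and €28226.9; elsewhere both bids give the same outcome.
€23698.4: truthful payoff €0, deviation payoff −€4026.8 → loss €4026.8.
€27335.6: truthful payoff €0, deviation payoff −€7664 → loss €7664.
€28005.4: truthful payoff €0, deviation payoff −€8333.8 → loss €8333.8.
€36156.1: outcomes coincide → loss €0.
Total loss = €4026.8 + €7664 + €8333.8 = €20024.6.
In a second-price auction your bid sets only whether you win, not what you pay, so bidding your true value is weakly dominant.

€20024.6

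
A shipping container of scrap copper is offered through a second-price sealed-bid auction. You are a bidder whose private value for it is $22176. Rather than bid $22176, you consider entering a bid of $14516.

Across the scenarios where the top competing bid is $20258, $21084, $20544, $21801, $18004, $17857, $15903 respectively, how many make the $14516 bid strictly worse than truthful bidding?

The deviation hurts exactly when the highest competing bid lies strictly between $14516 and $22176 — underbidding then forfeits a profitable win.
$20258: inside the interval → strictly worse (loss $1918).
$21084: inside the interval → strictly worse (loss $1092).
$20544: inside the interval → strictly worse (loss $1632).
$21801: inside the interval → strictly worse (loss $375).
$18004: inside the interval → strictly worse (loss $4172).
$17857: inside the interval → strictly worse (loss $4319).
$15903: inside the interval → strictly worse (loss $6273).
Count: 7.

7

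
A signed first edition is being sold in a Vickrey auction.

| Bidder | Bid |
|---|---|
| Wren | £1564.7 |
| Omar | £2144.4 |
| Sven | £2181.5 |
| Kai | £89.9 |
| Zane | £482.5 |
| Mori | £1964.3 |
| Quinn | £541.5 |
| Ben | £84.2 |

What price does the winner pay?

£2144.4

Highest bid: Sven at £2181.5, so Sven wins.
Second-highest bid: Omar at £2144.4 — that is the price the winner pays.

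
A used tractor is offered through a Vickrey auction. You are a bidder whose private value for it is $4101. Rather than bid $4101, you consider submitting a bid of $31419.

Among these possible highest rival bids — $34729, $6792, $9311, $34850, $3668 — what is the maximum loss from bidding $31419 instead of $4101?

$5210

$34729: same outcome either way → loss $0.
$6792: truthful gives $0, deviation gives −$2691 → loss $2691.
$9311: truthful gives $0, deviation gives −$5210 → loss $5210.
$34850: same outcome either way → loss $0.
$3668: same outcome either way → loss $0.
Maximum loss: $5210.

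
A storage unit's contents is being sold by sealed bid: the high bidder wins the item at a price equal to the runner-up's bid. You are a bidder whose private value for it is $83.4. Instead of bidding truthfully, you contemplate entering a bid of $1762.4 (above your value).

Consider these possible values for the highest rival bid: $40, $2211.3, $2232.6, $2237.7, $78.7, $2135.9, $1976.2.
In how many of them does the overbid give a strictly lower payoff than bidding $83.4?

The deviation hurts exactly when the highest competing bid lies strictly between $83.4 and $1762.4 — overbidding then wins at a price above your value.
$40: below both → same outcome either way.
$2211.3: above both → same outcome either way.
$2232.6: above both → same outcome either way.
$2237.7: above both → same outcome either way.
$78.7: below both → same outcome either way.
$2135.9: above both → same outcome either way.
$1976.2: above both → same outcome either way.
Count: 0.

0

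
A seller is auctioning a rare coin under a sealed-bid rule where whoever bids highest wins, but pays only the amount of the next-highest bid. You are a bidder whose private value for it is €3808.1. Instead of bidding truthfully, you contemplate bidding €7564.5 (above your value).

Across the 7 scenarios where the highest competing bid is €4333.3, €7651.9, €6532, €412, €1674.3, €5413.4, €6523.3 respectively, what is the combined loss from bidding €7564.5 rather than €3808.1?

The deviation costs you only when the competing bid falls strictly between €3808.1 and €7564.5; elsewhere both bids give the same outcome.
€4333.3: truthful payoff €0, deviation payoff −€525.2 → loss €525.2.
€7651.9: outcomes coincide → loss €0.
€6532: truthful payoff €0, deviation payoff −€2723.9 → loss €2723.9.
€412: outcomes coincide → loss €0.
€1674.3: outcomes coincide → loss €0.
€5413.4: truthful payoff €0, deviation payoff −€1605.3 → loss €1605.3.
€6523.3: truthful payoff €0, deviation payoff −€2715.2 → loss €2715.2.
Total loss = €525.2 + €2723.9 + €1605.3 + €2715.2 = €7569.6.

€7569.6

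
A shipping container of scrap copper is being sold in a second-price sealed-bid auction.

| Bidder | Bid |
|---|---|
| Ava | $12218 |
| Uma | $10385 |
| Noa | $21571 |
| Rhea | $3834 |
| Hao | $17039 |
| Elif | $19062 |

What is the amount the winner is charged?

Highest bid: Noa at $21571, so Noa wins.
Second-highest bid: Elif at $19062 — that is the price the winner pays.

$19062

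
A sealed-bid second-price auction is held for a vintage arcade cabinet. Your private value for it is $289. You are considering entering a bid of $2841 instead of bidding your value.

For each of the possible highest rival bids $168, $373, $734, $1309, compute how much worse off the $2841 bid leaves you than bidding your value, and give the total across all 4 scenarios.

The deviation costs you only when the competing bid falls strictly between $289 and $2841; elsewhere both bids give the same outcome.
$168: outcomes coincide → loss $0.
$373: truthful payoff $0, deviation payoff −$84 → loss $84.
$734: truthful payoff $0, deviation payoff −$445 → loss $445.
$1309: truthful payoff $0, deviation payoff −$1020 → loss $1020.
Total loss = $84 + $445 + $1020 = $1549.
Because the price is fixed by the runner-up's bid, deviating from your value can only change a good outcome into a bad one — never the reverse.

$1549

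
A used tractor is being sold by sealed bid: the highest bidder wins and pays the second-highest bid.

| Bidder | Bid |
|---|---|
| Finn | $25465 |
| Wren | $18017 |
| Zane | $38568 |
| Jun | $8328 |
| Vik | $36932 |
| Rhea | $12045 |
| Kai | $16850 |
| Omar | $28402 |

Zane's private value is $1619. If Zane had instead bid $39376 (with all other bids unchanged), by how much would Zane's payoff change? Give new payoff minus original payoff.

The highest bid among the other bidders is $36932; Zane's bid doesn't change that.
Original bid $38568: Zane is highest, pays the top rival bid $36932; payoff $1619 − $36932 = −$35313.
Alternative bid $39376: Zane is highest, pays the top rival bid $36932; payoff $1619 − $36932 = −$35313.
Change in payoff = −$35313 − (−$35313) = $0.

$0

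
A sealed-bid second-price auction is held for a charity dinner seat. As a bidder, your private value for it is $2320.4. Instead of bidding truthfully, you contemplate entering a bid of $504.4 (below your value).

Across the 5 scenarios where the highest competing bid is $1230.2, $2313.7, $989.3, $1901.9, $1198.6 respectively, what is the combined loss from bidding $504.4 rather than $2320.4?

The deviation costs you only when the competing bid falls strictly between $504.4 and $2320.4; elsewhere both bids give the same outcome.
$1230.2: truthful payoff $1090.2, deviation payoff $0 → loss $1090.2.
$2313.7: truthful payoff $6.7, deviation payoff $0 → loss $6.7.
$989.3: truthful payoff $1331.1, deviation payoff $0 → loss $1331.1.
$1901.9: truthful payoff $418.5, deviation payoff $0 → loss $418.5.
$1198.6: truthful payoff $1121.8, deviation payoff $0 → loss $1121.8.
Total loss = $1090.2 + $6.7 + $1331.1 + $418.5 + $1121.8 = $3968.3.
Because the price is fixed by the runner-up's bid, deviating from your value can only change a good outcome into a bad one — never the reverse.

$3968.3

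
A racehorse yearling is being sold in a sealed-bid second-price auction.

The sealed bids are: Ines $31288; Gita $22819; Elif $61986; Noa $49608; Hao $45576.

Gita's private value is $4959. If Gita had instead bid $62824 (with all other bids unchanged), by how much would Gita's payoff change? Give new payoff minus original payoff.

The highest bid among the other bidders is $61986; Gita's bid doesn't change that.
Original bid $22819: Gita is not highest (top rival bid is $61986); payoff $0.
Alternative bid $62824: Gita is highest, pays the top rival bid $61986; payoff $4959 − $61986 = −$57027.
Change in payoff = −$57027 − ($0) = −$57027.

−$57027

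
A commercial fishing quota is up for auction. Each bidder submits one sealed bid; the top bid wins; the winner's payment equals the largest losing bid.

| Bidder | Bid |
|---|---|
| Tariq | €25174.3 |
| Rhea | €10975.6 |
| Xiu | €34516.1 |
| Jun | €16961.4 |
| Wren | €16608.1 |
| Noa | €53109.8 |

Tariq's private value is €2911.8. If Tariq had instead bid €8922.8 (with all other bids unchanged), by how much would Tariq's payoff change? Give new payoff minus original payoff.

The highest bid among the other bidders is €53109.8; Tariq's bid doesn't change that.
Original bid €25174.3: Tariq is not highest (top rival bid is €53109.8); payoff €0.
Alternative bid €8922.8: Tariq is not highest (top rival bid is €53109.8); payoff €0.
Change in payoff = €0 − (€0) = €0.

€0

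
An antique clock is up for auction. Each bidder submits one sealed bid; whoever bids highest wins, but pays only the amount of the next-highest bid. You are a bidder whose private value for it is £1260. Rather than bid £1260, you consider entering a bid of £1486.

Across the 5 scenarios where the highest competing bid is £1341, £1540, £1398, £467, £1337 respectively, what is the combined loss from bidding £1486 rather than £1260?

The deviation costs you only when the competing bid falls strictly between £1260 and £1486; elsewhere both bids give the same outcome.
£1341: truthful payoff £0, deviation payoff −£81 → loss £81.
£1540: outcomes coincide → loss £0.
£1398: truthful payoff £0, deviation payoff −£138 → loss £138.
£467: outcomes coincide → loss £0.
£1337: truthful payoff £0, deviation payoff −£77 → loss £77.
Total loss = £81 + £138 + £77 = £296.
In a second-price auction your bid sets only whether you win, not what you pay, so bidding your true value is weakly dominant.

£296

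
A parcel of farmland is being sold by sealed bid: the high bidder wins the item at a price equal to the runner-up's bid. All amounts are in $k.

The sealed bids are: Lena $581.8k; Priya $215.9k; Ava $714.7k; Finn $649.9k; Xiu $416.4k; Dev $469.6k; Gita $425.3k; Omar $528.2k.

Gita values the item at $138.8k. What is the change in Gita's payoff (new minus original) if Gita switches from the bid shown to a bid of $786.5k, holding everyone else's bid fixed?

−$575.9k

The highest bid among the other bidders is $714.7k; Gita's bid doesn't change that.
Original bid $425.3k: Gita is not highest (top rival bid is $714.7k); payoff $0k.
Alternative bid $786.5k: Gita is highest, pays the top rival bid $714.7k; payoff $138.8k − $714.7k = −$575.9k.
Change in payoff = −$575.9k − ($0k) = −$575.9k.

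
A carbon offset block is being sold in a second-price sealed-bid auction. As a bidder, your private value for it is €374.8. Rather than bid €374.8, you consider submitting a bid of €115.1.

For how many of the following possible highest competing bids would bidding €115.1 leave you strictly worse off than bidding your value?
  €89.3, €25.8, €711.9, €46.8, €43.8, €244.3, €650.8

1

The deviation hurts exactly when the highest competing bid lies strictly between €115.1 and €374.8 — underbidding then forfeits a profitable win.
€89.3: below both → same outcome either way.
€25.8: below both → same outcome either way.
€711.9: above both → same outcome either way.
€46.8: below both → same outcome either way.
€43.8: below both → same outcome either way.
€244.3: inside the interval → strictly worse (loss €130.5).
€650.8: above both → same outcome either way.
Count: 1.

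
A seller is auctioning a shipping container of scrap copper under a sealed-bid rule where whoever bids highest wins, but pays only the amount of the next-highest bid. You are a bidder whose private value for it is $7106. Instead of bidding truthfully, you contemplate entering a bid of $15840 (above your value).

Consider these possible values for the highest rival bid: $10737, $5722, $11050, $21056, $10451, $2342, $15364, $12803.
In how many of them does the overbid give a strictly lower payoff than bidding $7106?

The deviation hurts exactly when the highest competing bid lies strictly between $7106 and $15840 — overbidding then wins at a price above your value.
$10737: inside the interval → strictly worse (loss $3631).
$5722: below both → same outcome either way.
$11050: inside the interval → strictly worse (loss $3944).
$21056: above both → same outcome either way.
$10451: inside the interval → strictly worse (loss $3345).
$2342: below both → same outcome either way.
$15364: inside the interval → strictly worse (loss $8258).
$12803: inside the interval → strictly worse (loss $5697).
Count: 5.

5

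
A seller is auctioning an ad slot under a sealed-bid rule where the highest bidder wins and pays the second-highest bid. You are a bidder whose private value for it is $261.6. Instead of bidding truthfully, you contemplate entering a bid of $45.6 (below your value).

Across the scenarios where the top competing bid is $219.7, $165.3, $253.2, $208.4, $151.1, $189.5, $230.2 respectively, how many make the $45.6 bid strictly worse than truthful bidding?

7

The deviation hurts exactly when the highest competing bid lies strictly between $45.6 and $261.6 — underbidding then forfeits a profitable win.
$219.7: inside the interval → strictly worse (loss $41.9).
$165.3: inside the interval → strictly worse (loss $96.3).
$253.2: inside the interval → strictly worse (loss $8.4).
$208.4: inside the interval → strictly worse (loss $53.2).
$151.1: inside the interval → strictly worse (loss $110.5).
$189.5: inside the interval → strictly worse (loss $72.1).
$230.2: inside the interval → strictly worse (loss $31.4).
Count: 7.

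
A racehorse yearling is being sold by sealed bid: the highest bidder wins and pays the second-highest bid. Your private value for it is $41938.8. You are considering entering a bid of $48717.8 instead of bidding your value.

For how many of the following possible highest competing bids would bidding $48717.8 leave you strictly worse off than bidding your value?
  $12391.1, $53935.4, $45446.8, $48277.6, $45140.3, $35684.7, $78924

3

The deviation hurts exactly when the highest competing bid lies strictly between $41938.8 and $48717.8 — overbidding then wins at a price above your value.
$12391.1: below both → same outcome either way.
$53935.4: above both → same outcome either way.
$45446.8: inside the interval → strictly worse (loss $3508).
$48277.6: inside the interval → strictly worse (loss $6338.8).
$45140.3: inside the interval → strictly worse (loss $3201.5).
$35684.7: below both → same outcome either way.
$78924: above both → same outcome either way.
Count: 3.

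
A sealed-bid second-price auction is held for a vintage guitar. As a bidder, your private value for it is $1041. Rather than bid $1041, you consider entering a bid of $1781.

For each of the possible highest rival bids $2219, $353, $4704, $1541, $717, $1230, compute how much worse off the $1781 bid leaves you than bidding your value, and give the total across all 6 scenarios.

The deviation costs you only when the competing bid falls strictly between $1041 and $1781; elsewhere both bids give the same outcome.
$2219: outcomes coincide → loss $0.
$353: outcomes coincide → loss $0.
$4704: outcomes coincide → loss $0.
$1541: truthful payoff $0, deviation payoff −$500 → loss $500.
$717: outcomes coincide → loss $0.
$1230: truthful payoff $0, deviation payoff −$189 → loss $189.
Total loss = $500 + $189 = $689.
In a second-price auction your bid sets only whether you win, not what you pay, so bidding your true value is weakly dominant.

$689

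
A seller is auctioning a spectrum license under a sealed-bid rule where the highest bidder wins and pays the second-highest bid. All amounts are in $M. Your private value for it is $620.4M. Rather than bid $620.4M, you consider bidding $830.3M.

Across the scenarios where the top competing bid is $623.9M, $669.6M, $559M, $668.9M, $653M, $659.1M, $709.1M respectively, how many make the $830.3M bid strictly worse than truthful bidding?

The deviation hurts exactly when the highest competing bid lies strictly between $620.4M and $830.3M — overbidding then wins at a price above your value.
$623.9M: inside the interval → strictly worse (loss $3.5M).
$669.6M: inside the interval → strictly worse (loss $49.2M).
$559M: below both → same outcome either way.
$668.9M: inside the interval → strictly worse (loss $48.5M).
$653M: inside the interval → strictly worse (loss $32.6M).
$659.1M: inside the interval → strictly worse (loss $38.7M).
$709.1M: inside the interval → strictly worse (loss $88.7M).
Count: 6.

6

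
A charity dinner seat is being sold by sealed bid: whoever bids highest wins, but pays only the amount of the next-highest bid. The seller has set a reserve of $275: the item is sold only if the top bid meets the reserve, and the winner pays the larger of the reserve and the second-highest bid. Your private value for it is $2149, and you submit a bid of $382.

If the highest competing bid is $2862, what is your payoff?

Your bid $382 is below the highest competing bid $2862, so you lose. Payoff $0.

$0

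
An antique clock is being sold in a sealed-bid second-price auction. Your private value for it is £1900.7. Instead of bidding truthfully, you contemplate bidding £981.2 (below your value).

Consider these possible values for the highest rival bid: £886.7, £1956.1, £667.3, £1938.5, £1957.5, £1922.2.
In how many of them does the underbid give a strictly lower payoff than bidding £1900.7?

0

The deviation hurts exactly when the highest competing bid lies strictly between £981.2 and £1900.7 — underbidding then forfeits a profitable win.
£886.7: below both → same outcome either way.
£1956.1: above both → same outcome either way.
£667.3: below both → same outcome either way.
£1938.5: above both → same outcome either way.
£1957.5: above both → same outcome either way.
£1922.2: above both → same outcome either way.
Count: 0.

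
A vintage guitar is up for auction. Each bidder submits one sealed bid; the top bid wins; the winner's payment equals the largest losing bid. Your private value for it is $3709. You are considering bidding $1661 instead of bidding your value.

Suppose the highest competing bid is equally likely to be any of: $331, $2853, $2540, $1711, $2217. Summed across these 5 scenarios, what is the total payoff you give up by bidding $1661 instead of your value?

$5515

The deviation costs you only when the competing bid falls strictly between $1661 and $3709; elsewhere both bids give the same outcome.
$331: outcomes coincide → loss $0.
$2853: truthful payoff $856, deviation payoff $0 → loss $856.
$2540: truthful payoff $1169, deviation payoff $0 → loss $1169.
$1711: truthful payoff $1998, deviation payoff $0 → loss $1998.
$2217: truthful payoff $1492, deviation payoff $0 → loss $1492.
Total loss = $856 + $1169 + $1998 + $1492 = $5515.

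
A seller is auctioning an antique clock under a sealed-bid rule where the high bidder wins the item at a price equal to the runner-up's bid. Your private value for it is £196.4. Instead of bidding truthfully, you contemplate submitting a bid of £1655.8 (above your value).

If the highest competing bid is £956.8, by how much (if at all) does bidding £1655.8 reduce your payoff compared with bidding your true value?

£760.4

Bidding your value £196.4: you lose (since £196.4 < £956.8). Payoff £0.
Bidding £1655.8: you win and pay £956.8. Payoff £196.4 − £956.8 = −£760.4.
The competing bid £956.8 lies between your value and your inflated bid, so overbidding wins an item priced above your value.
Loss from deviating = £0 − (−£760.4) = £760.4.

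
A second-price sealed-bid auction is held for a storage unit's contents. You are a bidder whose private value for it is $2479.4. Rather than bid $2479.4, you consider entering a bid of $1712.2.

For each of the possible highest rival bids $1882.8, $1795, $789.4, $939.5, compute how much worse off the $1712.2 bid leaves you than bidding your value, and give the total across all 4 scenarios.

The deviation costs you only when the competing bid falls strictly between $1712.2 and $2479.4; elsewhere both bids give the same outcome.
$1882.8: truthful payoff $596.6, deviation payoff $0 → loss $596.6.
$1795: truthful payoff $684.4, deviation payoff $0 → loss $684.4.
$789.4: outcomes coincide → loss $0.
$939.5: outcomes coincide → loss $0.
Total loss = $596.6 + $684.4 = $1281.
Because the price is fixed by the runner-up's bid, deviating from your value can only change a good outcome into a bad one — never the reverse.

$1281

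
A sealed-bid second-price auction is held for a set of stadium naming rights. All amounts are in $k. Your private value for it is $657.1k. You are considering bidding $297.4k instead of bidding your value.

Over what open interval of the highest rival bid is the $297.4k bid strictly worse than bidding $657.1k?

If the competing bid is below $297.4k, both bids win at the same price — no difference.
If it is above $657.1k, both bids lose — no difference.
If it lies strictly between $297.4k and $657.1k, bidding your value wins at a price below your value (positive payoff) while bidding $297.4k loses (payoff 0).
So the deviation strictly hurts on the open interval ($297.4k, $657.1k).
In a second-price auction your bid sets only whether you win, not what you pay, so bidding your true value is weakly dominant.

($297.4k, $657.1k)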